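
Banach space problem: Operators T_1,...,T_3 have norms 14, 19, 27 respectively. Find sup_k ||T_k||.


By the Uniform Boundedness Principle, the supremum of norms is finite.
sup_k ||T_k|| = max(14, 19, 27) = 27

27


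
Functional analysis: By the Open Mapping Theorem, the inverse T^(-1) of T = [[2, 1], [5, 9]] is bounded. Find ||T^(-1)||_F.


det(T) = 2*9 - 1*5 = 13
T^(-1) = (1/13) * [[9, -1], [-5, 2]] = [[0.6923, -0.0769], [-0.3846, 0.1538]]
||T^(-1)||_F^2 = 0.6923^2 + (-0.0769)^2 + (-0.3846)^2 + 0.1538^2 = 0.6568
||T^(-1)||_F = sqrt(0.6568) = 0.8104

0.8104


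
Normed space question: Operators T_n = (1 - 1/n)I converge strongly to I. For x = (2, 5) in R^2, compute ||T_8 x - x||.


T_8 x - x = (1 - 1/8)x - x = -x/8
||x|| = sqrt(29) = 5.3852
||T_8 x - x|| = ||x||/8 = 5.3852/8 = 0.6731

0.6731


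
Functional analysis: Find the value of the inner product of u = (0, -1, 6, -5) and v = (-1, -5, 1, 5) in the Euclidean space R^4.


Computing the standard inner product <u, v> = sum u_i * v_i
= 0*-1 + -1*-5 + 6*1 + -5*5
= 0 + 5 + 6 + -25
= -14

-14


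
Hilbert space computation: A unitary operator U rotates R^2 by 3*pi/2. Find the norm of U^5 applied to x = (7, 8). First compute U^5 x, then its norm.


U is a rotation by theta = 3*pi/2
U^5 = rotation by 5*theta = 15*pi/2 = 3*pi/2 (mod 2*pi)
cos(3*pi/2) = 0.0000, sin(3*pi/2) = -1.0000
U^5 x = (0.0000 * 7 - -1.0000 * 8, -1.0000 * 7 + 0.0000 * 8)
= (8.0000, -7.0000)
||U^5 x|| = sqrt(8.0000^2 + (-7.0000)^2) = sqrt(113.0000) = 10.6301

10.6301


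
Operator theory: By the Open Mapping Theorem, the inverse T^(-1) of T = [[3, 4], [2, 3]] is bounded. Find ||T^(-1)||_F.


det(T) = 3*3 - 4*2 = 1
T^(-1) = (1/1) * [[3, -4], [-2, 3]] = [[3.0000, -4.0000], [-2.0000, 3.0000]]
||T^(-1)||_F^2 = 3.0000^2 + (-4.0000)^2 + (-2.0000)^2 + 3.0000^2 = 38.0000
||T^(-1)||_F = sqrt(38.0000) = 6.1644

6.1644


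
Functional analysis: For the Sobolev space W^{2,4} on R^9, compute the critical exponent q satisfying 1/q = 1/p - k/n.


Using the Sobolev embedding formula: 1/q = 1/p - k/n
1/q = 1/4 - 2/9 = 1/36
q = 1/(1/36) = 36

36.0000


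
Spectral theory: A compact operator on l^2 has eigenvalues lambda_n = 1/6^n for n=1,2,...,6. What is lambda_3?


The eigenvalue formula gives lambda_3 = 1/6^3
= 1/216
= 0.0046

0.0046


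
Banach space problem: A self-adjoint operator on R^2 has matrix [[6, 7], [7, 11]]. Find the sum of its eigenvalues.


For a self-adjoint (symmetric) matrix, the eigenvalues are real.
The sum of eigenvalues equals the trace of the matrix.
trace = 6 + 11 = 17

17


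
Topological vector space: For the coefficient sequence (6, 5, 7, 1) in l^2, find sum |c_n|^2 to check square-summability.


sum |c_n|^2 = 6^2 + 5^2 + 7^2 + 1^2
= 36 + 25 + 49 + 1
= 111

111


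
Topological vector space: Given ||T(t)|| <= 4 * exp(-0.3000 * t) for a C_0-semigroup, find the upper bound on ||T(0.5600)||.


||T(0.5600)|| <= 4 * exp(-0.3000 * 0.5600)
= 4 * exp(-0.1680)
= 4 * 0.8454
= 3.3814

3.3814


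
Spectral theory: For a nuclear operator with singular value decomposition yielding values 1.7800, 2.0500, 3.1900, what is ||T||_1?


The nuclear norm is the sum of all singular values.
||T||_1 = 1.7800 + 2.0500 + 3.1900
= 7.0200

7.0200


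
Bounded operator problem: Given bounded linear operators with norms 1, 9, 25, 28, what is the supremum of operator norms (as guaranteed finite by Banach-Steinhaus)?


By the Uniform Boundedness Principle, the supremum of norms is finite.
sup_k ||T_k|| = max(1, 9, 25, 28) = 28

28


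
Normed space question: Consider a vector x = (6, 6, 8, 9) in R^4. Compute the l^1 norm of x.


The l^1 norm equals the sum of absolute values of all components.
||x||_1 = 6 + 6 + 8 + 9
= 29

29.0000


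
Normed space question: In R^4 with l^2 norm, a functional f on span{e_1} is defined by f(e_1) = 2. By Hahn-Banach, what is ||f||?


The norm of f is given by ||f|| = sup_{||x||=1} |f(x)|.
On span{e_1}, ||e_1|| = 1, so ||f|| = |f(e_1)| / ||e_1||
= |2| / 1 = 2.0000

2.0000


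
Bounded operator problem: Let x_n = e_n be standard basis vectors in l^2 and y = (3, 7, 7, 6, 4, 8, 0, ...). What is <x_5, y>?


x_5 = e_5 is the standard basis vector with 1 in position 5.
<x_5, y> = y_5 = 4
As n -> infinity, <x_n, y> -> 0, confirming weak convergence of (x_n) to 0.

4


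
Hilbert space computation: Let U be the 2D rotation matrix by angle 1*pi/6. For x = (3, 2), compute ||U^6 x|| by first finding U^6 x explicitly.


U is a rotation by theta = 1*pi/6
U^6 = rotation by 6*theta = 6*pi/6
cos(6*pi/6) = -1.0000, sin(6*pi/6) = 0.0000
U^6 x = (-1.0000 * 3 - 0.0000 * 2, 0.0000 * 3 + -1.0000 * 2)
= (-3.0000, -2.0000)
||U^6 x|| = sqrt((-3.0000)^2 + (-2.0000)^2) = sqrt(13.0000) = 3.6056

3.6056


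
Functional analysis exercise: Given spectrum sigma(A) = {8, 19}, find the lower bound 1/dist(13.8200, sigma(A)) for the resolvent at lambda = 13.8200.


dist(13.8200, {8, 19}) = min(|13.8200 - 8|, |13.8200 - 19|)
= min(5.8200, 5.1800) = 5.1800
Resolvent bound = 1/5.1800 = 0.1931

0.1931


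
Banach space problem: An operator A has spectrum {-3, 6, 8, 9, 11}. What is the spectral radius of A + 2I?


Spectrum of A + 2I = {-1, 8, 10, 11, 13}
Spectral radius = max |lambda| over the shifted spectrum
= max(1, 8, 10, 11, 13) = 13

13


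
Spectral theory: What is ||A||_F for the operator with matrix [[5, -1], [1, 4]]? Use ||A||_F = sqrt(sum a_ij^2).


||A||_F^2 = sum a_ij^2
= 5^2 + (-1)^2 + 1^2 + 4^2
= 25 + 1 + 1 + 16 = 43
||A||_F = sqrt(43) = 6.5574

6.5574


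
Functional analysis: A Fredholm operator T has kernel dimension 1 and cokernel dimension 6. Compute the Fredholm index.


The Fredholm index is defined as ind(T) = dim(ker T) - dim(coker T)
= 1 - 6
= -5

-5


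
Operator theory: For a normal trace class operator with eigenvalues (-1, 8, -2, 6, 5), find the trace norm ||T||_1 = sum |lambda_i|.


For a normal operator, singular values equal |eigenvalues|.
Trace norm = sum |lambda_i| = 1 + 8 + 2 + 6 + 5
= 22

22


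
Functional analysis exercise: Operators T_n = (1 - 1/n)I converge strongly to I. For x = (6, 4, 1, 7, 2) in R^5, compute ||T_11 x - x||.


T_11 x - x = (1 - 1/11)x - x = -x/11
||x|| = sqrt(106) = 10.2956
||T_11 x - x|| = ||x||/11 = 10.2956/11 = 0.9360

0.9360


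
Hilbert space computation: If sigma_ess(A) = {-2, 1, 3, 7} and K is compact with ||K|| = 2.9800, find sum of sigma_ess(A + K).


By Weyl's theorem, the essential spectrum is invariant under compact perturbations.
sigma_ess(A + K) = sigma_ess(A) = {-2, 1, 3, 7}
Sum = -2 + 1 + 3 + 7 = 9

9


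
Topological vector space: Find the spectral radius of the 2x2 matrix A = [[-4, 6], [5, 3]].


For a 2x2 matrix, eigenvalues satisfy lambda^2 - (trace)*lambda + det = 0
trace = -4 + 3 = -1
det = -4*3 - 6*5 = -42
discriminant = (-1)^2 - 4*(-42) = 169
spectral radius = max |eigenvalue| = 7.0000

7.0000


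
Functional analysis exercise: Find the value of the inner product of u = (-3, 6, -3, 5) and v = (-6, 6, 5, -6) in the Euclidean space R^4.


Computing the standard inner product <u, v> = sum u_i * v_i
= -3*-6 + 6*6 + -3*5 + 5*-6
= 18 + 36 + -15 + -30
= 9

9


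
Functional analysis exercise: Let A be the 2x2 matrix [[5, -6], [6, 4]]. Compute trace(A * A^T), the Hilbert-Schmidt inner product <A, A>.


trace(A * A^T) = sum of squares of all entries
= 5^2 + (-6)^2 + 6^2 + 4^2
= 25 + 36 + 36 + 16
= 113

113


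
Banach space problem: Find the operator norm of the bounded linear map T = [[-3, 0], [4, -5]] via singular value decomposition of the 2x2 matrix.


A^T A = [[25, -20], [-20, 25]]
trace(A^T A) = 50, det(A^T A) = 225
discriminant = 50^2 - 4*225 = 1600
Largest eigenvalue of A^T A = (trace + sqrt(disc))/2 = 45.0000
||T|| = sqrt(45.0000) = 6.7082

6.7082


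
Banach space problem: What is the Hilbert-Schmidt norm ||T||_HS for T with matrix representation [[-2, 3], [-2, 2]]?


The Hilbert-Schmidt norm is sqrt(sum of squares of all entries).
Sum of squares = (-2)^2 + 3^2 + (-2)^2 + 2^2
= 4 + 9 + 4 + 4 = 21
||T||_HS = sqrt(21) = 4.5826

4.5826


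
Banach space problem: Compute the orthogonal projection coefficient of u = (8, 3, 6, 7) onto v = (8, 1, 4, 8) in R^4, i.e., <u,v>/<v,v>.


Computing <u,v> = 8*8 + 3*1 + 6*4 + 7*8 = 147
Computing <v,v> = 8^2 + 1^2 + 4^2 + 8^2 = 145
Projection coefficient = 147/145 = 1.0138

1.0138


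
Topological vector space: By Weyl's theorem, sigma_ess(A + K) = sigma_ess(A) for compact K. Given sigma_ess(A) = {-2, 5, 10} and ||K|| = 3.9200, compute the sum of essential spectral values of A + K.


By Weyl's theorem, the essential spectrum is invariant under compact perturbations.
sigma_ess(A + K) = sigma_ess(A) = {-2, 5, 10}
Sum = -2 + 5 + 10 = 13

13


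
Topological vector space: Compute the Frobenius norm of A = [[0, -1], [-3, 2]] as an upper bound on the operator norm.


||A||_F^2 = sum a_ij^2
= 0^2 + (-1)^2 + (-3)^2 + 2^2
= 0 + 1 + 9 + 4 = 14
||A||_F = sqrt(14) = 3.7417

3.7417


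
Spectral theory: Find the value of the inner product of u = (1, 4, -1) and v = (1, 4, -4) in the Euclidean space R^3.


Computing the standard inner product <u, v> = sum u_i * v_i
= 1*1 + 4*4 + -1*-4
= 1 + 16 + 4
= 21

21


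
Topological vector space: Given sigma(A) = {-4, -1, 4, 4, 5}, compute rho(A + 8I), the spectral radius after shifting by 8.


Spectrum of A + 8I = {4, 7, 12, 12, 13}
Spectral radius = max |lambda| over the shifted spectrum
= max(4, 7, 12, 12, 13) = 13

13


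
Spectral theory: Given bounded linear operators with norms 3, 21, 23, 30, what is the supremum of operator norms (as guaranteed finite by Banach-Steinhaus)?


By the Uniform Boundedness Principle, the supremum of norms is finite.
sup_k ||T_k|| = max(3, 21, 23, 30) = 30

30


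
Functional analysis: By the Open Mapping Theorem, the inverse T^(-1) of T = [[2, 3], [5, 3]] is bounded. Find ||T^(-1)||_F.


det(T) = 2*3 - 3*5 = -9
T^(-1) = (1/-9) * [[3, -3], [-5, 2]] = [[-0.3333, 0.3333], [0.5556, -0.2222]]
||T^(-1)||_F^2 = (-0.3333)^2 + 0.3333^2 + 0.5556^2 + (-0.2222)^2 = 0.5802
||T^(-1)||_F = sqrt(0.5802) = 0.7617

0.7617


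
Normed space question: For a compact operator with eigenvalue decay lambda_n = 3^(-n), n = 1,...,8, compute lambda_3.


The eigenvalue formula gives lambda_3 = 1/3^3
= 1/27
= 0.0370

0.0370


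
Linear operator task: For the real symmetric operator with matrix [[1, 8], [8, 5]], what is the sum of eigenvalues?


For a self-adjoint (symmetric) matrix, the eigenvalues are real.
The sum of eigenvalues equals the trace of the matrix.
trace = 1 + 5 = 6

6


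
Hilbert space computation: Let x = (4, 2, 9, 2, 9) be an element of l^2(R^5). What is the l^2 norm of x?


The l^2 norm = (sum |x_i|^2)^(1/2)
Sum of 2th powers = 16 + 4 + 81 + 4 + 81 = 186
||x||_2 = (186)^(1/2) = 13.6382

13.6382


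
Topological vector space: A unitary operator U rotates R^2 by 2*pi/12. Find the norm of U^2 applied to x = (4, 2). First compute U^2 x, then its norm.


U is a rotation by theta = 2*pi/12
U^2 = rotation by 2*theta = 4*pi/12
cos(4*pi/12) = 0.5000, sin(4*pi/12) = 0.8660
U^2 x = (0.5000 * 4 - 0.8660 * 2, 0.8660 * 4 + 0.5000 * 2)
= (0.2679, 4.4641)
||U^2 x|| = sqrt(0.2679^2 + 4.4641^2) = sqrt(20.0000) = 4.4721

4.4721


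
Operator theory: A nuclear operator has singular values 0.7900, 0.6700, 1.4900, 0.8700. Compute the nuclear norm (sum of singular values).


The nuclear norm is the sum of all singular values.
||T||_1 = 0.7900 + 0.6700 + 1.4900 + 0.8700
= 3.8200

3.8200


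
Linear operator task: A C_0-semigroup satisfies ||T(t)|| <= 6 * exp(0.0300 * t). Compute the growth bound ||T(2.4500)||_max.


||T(2.4500)|| <= 6 * exp(0.0300 * 2.4500)
= 6 * exp(0.0735)
= 6 * 1.0763
= 6.4576

6.4576


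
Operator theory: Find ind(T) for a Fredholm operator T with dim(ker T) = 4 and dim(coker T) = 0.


The Fredholm index is defined as ind(T) = dim(ker T) - dim(coker T)
= 4 - 0
= 4

4


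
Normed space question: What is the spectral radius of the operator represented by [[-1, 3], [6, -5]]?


For a 2x2 matrix, eigenvalues satisfy lambda^2 - (trace)*lambda + det = 0
trace = -1 + -5 = -6
det = -1*-5 - 3*6 = -13
discriminant = (-6)^2 - 4*(-13) = 88
spectral radius = max |eigenvalue| = 7.6904

7.6904


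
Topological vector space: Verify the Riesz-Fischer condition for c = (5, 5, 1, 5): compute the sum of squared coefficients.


sum |c_n|^2 = 5^2 + 5^2 + 1^2 + 5^2
= 25 + 25 + 1 + 25
= 76

76


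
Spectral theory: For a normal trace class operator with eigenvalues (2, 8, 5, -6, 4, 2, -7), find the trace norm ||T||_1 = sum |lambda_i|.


For a normal operator, singular values equal |eigenvalues|.
Trace norm = sum |lambda_i| = 2 + 8 + 5 + 6 + 4 + 2 + 7
= 34

34


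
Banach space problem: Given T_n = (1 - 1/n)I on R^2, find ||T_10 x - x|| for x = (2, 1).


T_10 x - x = (1 - 1/10)x - x = -x/10
||x|| = sqrt(5) = 2.2361
||T_10 x - x|| = ||x||/10 = 2.2361/10 = 0.2236

0.2236


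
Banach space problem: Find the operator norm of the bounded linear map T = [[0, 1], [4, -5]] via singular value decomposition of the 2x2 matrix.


A^T A = [[16, -20], [-20, 26]]
trace(A^T A) = 42, det(A^T A) = 16
discriminant = 42^2 - 4*16 = 1700
Largest eigenvalue of A^T A = (trace + sqrt(disc))/2 = 41.6155
||T|| = sqrt(41.6155) = 6.4510

6.4510


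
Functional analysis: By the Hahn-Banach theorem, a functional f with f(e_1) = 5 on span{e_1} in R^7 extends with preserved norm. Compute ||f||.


The norm of f is given by ||f|| = sup_{||x||=1} |f(x)|.
On span{e_1}, ||e_1|| = 1, so ||f|| = |f(e_1)| / ||e_1||
= |5| / 1 = 5.0000

5.0000


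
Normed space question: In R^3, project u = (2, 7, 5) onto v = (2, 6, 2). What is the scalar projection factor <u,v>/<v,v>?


Computing <u,v> = 2*2 + 7*6 + 5*2 = 56
Computing <v,v> = 2^2 + 6^2 + 2^2 = 44
Projection coefficient = 56/44 = 1.2727

1.2727


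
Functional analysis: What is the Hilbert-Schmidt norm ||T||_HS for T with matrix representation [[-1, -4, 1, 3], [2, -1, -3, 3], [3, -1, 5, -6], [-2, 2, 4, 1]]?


The Hilbert-Schmidt norm is sqrt(sum of squares of all entries).
Sum of squares = (-1)^2 + (-4)^2 + 1^2 + 3^2 + 2^2 + (-1)^2 + (-3)^2 + 3^2 + 3^2 + (-1)^2 + 5^2 + (-6)^2 + (-2)^2 + 2^2 + 4^2 + 1^2
= 1 + 16 + 1 + 9 + 4 + 1 + 9 + 9 + 9 + 1 + 25 + 36 + 4 + 4 + 16 + 1 = 146
||T||_HS = sqrt(146) = 12.0830

12.0830


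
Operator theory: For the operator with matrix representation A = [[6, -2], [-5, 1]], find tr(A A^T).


trace(A * A^T) = sum of squares of all entries
= 6^2 + (-2)^2 + (-5)^2 + 1^2
= 36 + 4 + 25 + 1
= 66

66


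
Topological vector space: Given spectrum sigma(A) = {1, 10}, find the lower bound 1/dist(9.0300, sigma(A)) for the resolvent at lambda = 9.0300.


dist(9.0300, {1, 10}) = min(|9.0300 - 1|, |9.0300 - 10|)
= min(8.0300, 0.9700) = 0.9700
Resolvent bound = 1/0.9700 = 1.0309

1.0309


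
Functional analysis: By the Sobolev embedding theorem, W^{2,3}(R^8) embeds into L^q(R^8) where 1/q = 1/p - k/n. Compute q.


Using the Sobolev embedding formula: 1/q = 1/p - k/n
1/q = 1/3 - 2/8 = 1/12
q = 1/(1/12) = 12

12.0000


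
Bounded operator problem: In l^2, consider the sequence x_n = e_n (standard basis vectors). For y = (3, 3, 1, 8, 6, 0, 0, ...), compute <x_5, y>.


x_5 = e_5 is the standard basis vector with 1 in position 5.
<x_5, y> = y_5 = 6
As n -> infinity, <x_n, y> -> 0, confirming weak convergence of (x_n) to 0.

6


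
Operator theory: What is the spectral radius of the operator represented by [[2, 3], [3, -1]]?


For a 2x2 matrix, eigenvalues satisfy lambda^2 - (trace)*lambda + det = 0
trace = 2 + -1 = 1
det = 2*-1 - 3*3 = -11
discriminant = 1^2 - 4*(-11) = 45
spectral radius = max |eigenvalue| = 3.8541

3.8541


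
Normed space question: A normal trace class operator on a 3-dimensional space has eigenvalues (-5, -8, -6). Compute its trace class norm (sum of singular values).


For a normal operator, singular values equal |eigenvalues|.
Trace norm = sum |lambda_i| = 5 + 8 + 6
= 19

19


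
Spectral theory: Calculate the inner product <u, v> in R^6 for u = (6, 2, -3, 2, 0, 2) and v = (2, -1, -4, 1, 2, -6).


Computing the standard inner product <u, v> = sum u_i * v_i
= 6*2 + 2*-1 + -3*-4 + 2*1 + 0*2 + 2*-6
= 12 + -2 + 12 + 2 + 0 + -12
= 12

12


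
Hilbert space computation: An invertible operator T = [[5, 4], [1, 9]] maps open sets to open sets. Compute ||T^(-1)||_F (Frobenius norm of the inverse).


det(T) = 5*9 - 4*1 = 41
T^(-1) = (1/41) * [[9, -4], [-1, 5]] = [[0.2195, -0.0976], [-0.0244, 0.1220]]
||T^(-1)||_F^2 = 0.2195^2 + (-0.0976)^2 + (-0.0244)^2 + 0.1220^2 = 0.0732
||T^(-1)||_F = sqrt(0.0732) = 0.2705

0.2705


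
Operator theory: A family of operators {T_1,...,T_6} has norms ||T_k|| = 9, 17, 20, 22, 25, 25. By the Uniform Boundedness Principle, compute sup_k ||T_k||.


By the Uniform Boundedness Principle, the supremum of norms is finite.
sup_k ||T_k|| = max(9, 17, 20, 22, 25, 25) = 25

25


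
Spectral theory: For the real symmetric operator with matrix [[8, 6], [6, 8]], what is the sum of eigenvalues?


For a self-adjoint (symmetric) matrix, the eigenvalues are real.
The sum of eigenvalues equals the trace of the matrix.
trace = 8 + 8 = 16

16


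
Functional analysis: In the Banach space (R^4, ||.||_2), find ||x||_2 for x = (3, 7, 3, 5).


The l^2 norm = (sum |x_i|^2)^(1/2)
Sum of 2th powers = 9 + 49 + 9 + 25 = 92
||x||_2 = (92)^(1/2) = 9.5917

9.5917


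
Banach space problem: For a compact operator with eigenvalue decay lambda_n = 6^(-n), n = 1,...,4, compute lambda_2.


The eigenvalue formula gives lambda_2 = 1/6^2
= 1/36
= 0.0278

0.0278


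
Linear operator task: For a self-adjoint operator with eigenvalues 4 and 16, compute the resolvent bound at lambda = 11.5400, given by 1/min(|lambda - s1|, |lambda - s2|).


dist(11.5400, {4, 16}) = min(|11.5400 - 4|, |11.5400 - 16|)
= min(7.5400, 4.4600) = 4.4600
Resolvent bound = 1/4.4600 = 0.2242

0.2242


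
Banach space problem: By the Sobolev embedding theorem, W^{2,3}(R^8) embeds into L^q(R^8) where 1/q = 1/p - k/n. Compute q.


Using the Sobolev embedding formula: 1/q = 1/p - k/n
1/q = 1/3 - 2/8 = 1/12
q = 1/(1/12) = 12

12.0000


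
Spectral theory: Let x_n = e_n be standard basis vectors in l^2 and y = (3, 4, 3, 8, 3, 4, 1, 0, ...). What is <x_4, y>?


x_4 = e_4 is the standard basis vector with 1 in position 4.
<x_4, y> = y_4 = 8
As n -> infinity, <x_n, y> -> 0, confirming weak convergence of (x_n) to 0.

8


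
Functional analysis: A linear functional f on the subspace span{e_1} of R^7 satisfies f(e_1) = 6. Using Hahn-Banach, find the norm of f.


The norm of f is given by ||f|| = sup_{||x||=1} |f(x)|.
On span{e_1}, ||e_1|| = 1, so ||f|| = |f(e_1)| / ||e_1||
= |6| / 1 = 6.0000

6.0000


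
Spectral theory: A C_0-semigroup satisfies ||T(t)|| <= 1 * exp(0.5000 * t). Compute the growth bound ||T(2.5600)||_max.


||T(2.5600)|| <= 1 * exp(0.5000 * 2.5600)
= 1 * exp(1.2800)
= 1 * 3.5966
= 3.5966

3.5966


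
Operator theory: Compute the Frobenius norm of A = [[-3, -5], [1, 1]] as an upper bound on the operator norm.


||A||_F^2 = sum a_ij^2
= (-3)^2 + (-5)^2 + 1^2 + 1^2
= 9 + 25 + 1 + 1 = 36
||A||_F = sqrt(36) = 6.0000

6.0000


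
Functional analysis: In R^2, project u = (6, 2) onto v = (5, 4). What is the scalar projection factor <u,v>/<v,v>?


Computing <u,v> = 6*5 + 2*4 = 38
Computing <v,v> = 5^2 + 4^2 = 41
Projection coefficient = 38/41 = 0.9268

0.9268


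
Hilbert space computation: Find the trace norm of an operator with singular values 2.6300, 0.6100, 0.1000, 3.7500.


The nuclear norm is the sum of all singular values.
||T||_1 = 2.6300 + 0.6100 + 0.1000 + 3.7500
= 7.0900

7.0900


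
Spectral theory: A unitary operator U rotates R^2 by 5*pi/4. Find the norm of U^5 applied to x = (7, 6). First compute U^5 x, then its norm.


U is a rotation by theta = 5*pi/4
U^5 = rotation by 5*theta = 25*pi/4 = 1*pi/4 (mod 2*pi)
cos(1*pi/4) = 0.7071, sin(1*pi/4) = 0.7071
U^5 x = (0.7071 * 7 - 0.7071 * 6, 0.7071 * 7 + 0.7071 * 6)
= (0.7071, 9.1924)
||U^5 x|| = sqrt(0.7071^2 + 9.1924^2) = sqrt(85.0000) = 9.2195

9.2195


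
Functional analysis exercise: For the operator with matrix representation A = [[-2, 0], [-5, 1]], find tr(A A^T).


trace(A * A^T) = sum of squares of all entries
= (-2)^2 + 0^2 + (-5)^2 + 1^2
= 4 + 0 + 25 + 1
= 30

30


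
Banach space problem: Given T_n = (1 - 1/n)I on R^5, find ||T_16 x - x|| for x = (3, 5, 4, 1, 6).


T_16 x - x = (1 - 1/16)x - x = -x/16
||x|| = sqrt(87) = 9.3274
||T_16 x - x|| = ||x||/16 = 9.3274/16 = 0.5830

0.5830


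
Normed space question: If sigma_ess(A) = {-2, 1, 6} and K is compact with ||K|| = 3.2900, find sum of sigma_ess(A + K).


By Weyl's theorem, the essential spectrum is invariant under compact perturbations.
sigma_ess(A + K) = sigma_ess(A) = {-2, 1, 6}
Sum = -2 + 1 + 6 = 5

5


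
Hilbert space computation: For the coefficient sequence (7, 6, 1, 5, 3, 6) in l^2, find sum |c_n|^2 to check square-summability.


sum |c_n|^2 = 7^2 + 6^2 + 1^2 + 5^2 + 3^2 + 6^2
= 49 + 36 + 1 + 25 + 9 + 36
= 156

156


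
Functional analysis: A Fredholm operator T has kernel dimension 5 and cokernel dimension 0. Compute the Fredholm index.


The Fredholm index is defined as ind(T) = dim(ker T) - dim(coker T)
= 5 - 0
= 5

5


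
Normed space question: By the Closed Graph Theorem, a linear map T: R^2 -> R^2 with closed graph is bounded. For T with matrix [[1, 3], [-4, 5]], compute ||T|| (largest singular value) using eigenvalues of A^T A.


A^T A = [[17, -17], [-17, 34]]
trace(A^T A) = 51, det(A^T A) = 289
discriminant = 51^2 - 4*289 = 1445
Largest eigenvalue of A^T A = (trace + sqrt(disc))/2 = 44.5066
||T|| = sqrt(44.5066) = 6.6713

6.6713


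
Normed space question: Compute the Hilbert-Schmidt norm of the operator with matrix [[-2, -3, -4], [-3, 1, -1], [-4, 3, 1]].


The Hilbert-Schmidt norm is sqrt(sum of squares of all entries).
Sum of squares = (-2)^2 + (-3)^2 + (-4)^2 + (-3)^2 + 1^2 + (-1)^2 + (-4)^2 + 3^2 + 1^2
= 4 + 9 + 16 + 9 + 1 + 1 + 16 + 9 + 1 = 66
||T||_HS = sqrt(66) = 8.1240

8.1240


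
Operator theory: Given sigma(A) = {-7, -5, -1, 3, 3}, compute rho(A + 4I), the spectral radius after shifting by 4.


Spectrum of A + 4I = {-3, -1, 3, 7, 7}
Spectral radius = max |lambda| over the shifted spectrum
= max(3, 1, 3, 7, 7) = 7

7


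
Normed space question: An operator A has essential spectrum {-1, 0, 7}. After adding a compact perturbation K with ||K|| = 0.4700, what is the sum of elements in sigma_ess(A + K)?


By Weyl's theorem, the essential spectrum is invariant under compact perturbations.
sigma_ess(A + K) = sigma_ess(A) = {-1, 0, 7}
Sum = -1 + 0 + 7 = 6

6


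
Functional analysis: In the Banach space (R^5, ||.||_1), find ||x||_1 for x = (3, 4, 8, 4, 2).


The l^1 norm equals the sum of absolute values of all components.
||x||_1 = 3 + 4 + 8 + 4 + 2
= 21

21.0000


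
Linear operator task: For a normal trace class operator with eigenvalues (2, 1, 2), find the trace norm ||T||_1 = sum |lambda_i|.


For a normal operator, singular values equal |eigenvalues|.
Trace norm = sum |lambda_i| = 2 + 1 + 2
= 5

5


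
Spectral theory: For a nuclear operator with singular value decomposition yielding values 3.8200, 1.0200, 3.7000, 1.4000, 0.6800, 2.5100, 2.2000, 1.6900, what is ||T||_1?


The nuclear norm is the sum of all singular values.
||T||_1 = 3.8200 + 1.0200 + 3.7000 + 1.4000 + 0.6800 + 2.5100 + 2.2000 + 1.6900
= 17.0200

17.0200


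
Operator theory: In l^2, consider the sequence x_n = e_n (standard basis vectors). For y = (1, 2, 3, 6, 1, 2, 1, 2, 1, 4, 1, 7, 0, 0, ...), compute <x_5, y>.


x_5 = e_5 is the standard basis vector with 1 in position 5.
<x_5, y> = y_5 = 1
As n -> infinity, <x_n, y> -> 0, confirming weak convergence of (x_n) to 0.

1


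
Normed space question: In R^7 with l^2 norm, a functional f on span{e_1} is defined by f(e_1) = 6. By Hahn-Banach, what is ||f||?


The norm of f is given by ||f|| = sup_{||x||=1} |f(x)|.
On span{e_1}, ||e_1|| = 1, so ||f|| = |f(e_1)| / ||e_1||
= |6| / 1 = 6.0000

6.0000


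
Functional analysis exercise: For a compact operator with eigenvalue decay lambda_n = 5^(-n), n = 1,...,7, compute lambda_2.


The eigenvalue formula gives lambda_2 = 1/5^2
= 1/25
= 0.0400

0.0400


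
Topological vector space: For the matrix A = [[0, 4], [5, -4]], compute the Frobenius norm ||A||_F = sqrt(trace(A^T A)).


||A||_F^2 = sum a_ij^2
= 0^2 + 4^2 + 5^2 + (-4)^2
= 0 + 16 + 25 + 16 = 57
||A||_F = sqrt(57) = 7.5498

7.5498


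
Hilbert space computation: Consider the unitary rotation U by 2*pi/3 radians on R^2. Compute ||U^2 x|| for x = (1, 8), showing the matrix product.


U is a rotation by theta = 2*pi/3
U^2 = rotation by 2*theta = 4*pi/3
cos(4*pi/3) = -0.5000, sin(4*pi/3) = -0.8660
U^2 x = (-0.5000 * 1 - -0.8660 * 8, -0.8660 * 1 + -0.5000 * 8)
= (6.4282, -4.8660)
||U^2 x|| = sqrt(6.4282^2 + (-4.8660)^2) = sqrt(65.0000) = 8.0623

8.0623


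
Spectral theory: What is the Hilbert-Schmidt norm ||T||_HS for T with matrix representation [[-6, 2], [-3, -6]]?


The Hilbert-Schmidt norm is sqrt(sum of squares of all entries).
Sum of squares = (-6)^2 + 2^2 + (-3)^2 + (-6)^2
= 36 + 4 + 9 + 36 = 85
||T||_HS = sqrt(85) = 9.2195

9.2195


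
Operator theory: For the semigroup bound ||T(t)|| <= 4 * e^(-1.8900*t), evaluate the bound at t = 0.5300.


||T(0.5300)|| <= 4 * exp(-1.8900 * 0.5300)
= 4 * exp(-1.0017)
= 4 * 0.3673
= 1.4690

1.4690


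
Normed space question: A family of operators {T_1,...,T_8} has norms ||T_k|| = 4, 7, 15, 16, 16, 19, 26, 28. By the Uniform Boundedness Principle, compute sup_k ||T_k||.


By the Uniform Boundedness Principle, the supremum of norms is finite.
sup_k ||T_k|| = max(4, 7, 15, 16, 16, 19, 26, 28) = 28

28


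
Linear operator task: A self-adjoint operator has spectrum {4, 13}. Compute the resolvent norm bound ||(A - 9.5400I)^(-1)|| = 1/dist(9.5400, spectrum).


dist(9.5400, {4, 13}) = min(|9.5400 - 4|, |9.5400 - 13|)
= min(5.5400, 3.4600) = 3.4600
Resolvent bound = 1/3.4600 = 0.2890

0.2890


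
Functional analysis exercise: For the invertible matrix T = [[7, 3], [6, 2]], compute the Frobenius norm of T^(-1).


det(T) = 7*2 - 3*6 = -4
T^(-1) = (1/-4) * [[2, -3], [-6, 7]] = [[-0.5000, 0.7500], [1.5000, -1.7500]]
||T^(-1)||_F^2 = (-0.5000)^2 + 0.7500^2 + 1.5000^2 + (-1.7500)^2 = 6.1250
||T^(-1)||_F = sqrt(6.1250) = 2.4749

2.4749


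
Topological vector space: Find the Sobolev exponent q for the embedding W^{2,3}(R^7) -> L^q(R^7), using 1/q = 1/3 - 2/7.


Using the Sobolev embedding formula: 1/q = 1/p - k/n
1/q = 1/3 - 2/7 = 1/21
q = 1/(1/21) = 21

21.0000


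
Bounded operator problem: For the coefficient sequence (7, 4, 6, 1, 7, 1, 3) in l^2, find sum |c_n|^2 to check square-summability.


sum |c_n|^2 = 7^2 + 4^2 + 6^2 + 1^2 + 7^2 + 1^2 + 3^2
= 49 + 16 + 36 + 1 + 49 + 1 + 9
= 161

161


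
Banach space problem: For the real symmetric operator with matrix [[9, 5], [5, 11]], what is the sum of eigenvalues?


For a self-adjoint (symmetric) matrix, the eigenvalues are real.
The sum of eigenvalues equals the trace of the matrix.
trace = 9 + 11 = 20

20


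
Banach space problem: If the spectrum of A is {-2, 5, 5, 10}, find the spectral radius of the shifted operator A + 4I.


Spectrum of A + 4I = {2, 9, 9, 14}
Spectral radius = max |lambda| over the shifted spectrum
= max(2, 9, 9, 14) = 14

14


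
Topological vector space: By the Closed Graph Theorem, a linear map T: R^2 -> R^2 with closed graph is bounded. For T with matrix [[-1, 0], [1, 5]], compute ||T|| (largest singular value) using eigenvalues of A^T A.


A^T A = [[2, 5], [5, 25]]
trace(A^T A) = 27, det(A^T A) = 25
discriminant = 27^2 - 4*25 = 629
Largest eigenvalue of A^T A = (trace + sqrt(disc))/2 = 26.0399
||T|| = sqrt(26.0399) = 5.1029

5.1029


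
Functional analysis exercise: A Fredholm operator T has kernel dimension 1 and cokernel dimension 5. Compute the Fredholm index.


The Fredholm index is defined as ind(T) = dim(ker T) - dim(coker T)
= 1 - 5
= -4

-4


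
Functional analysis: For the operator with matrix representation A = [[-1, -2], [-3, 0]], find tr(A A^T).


trace(A * A^T) = sum of squares of all entries
= (-1)^2 + (-2)^2 + (-3)^2 + 0^2
= 1 + 4 + 9 + 0
= 14

14


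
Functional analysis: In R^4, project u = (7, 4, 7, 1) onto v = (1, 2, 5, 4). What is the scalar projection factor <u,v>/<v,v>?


Computing <u,v> = 7*1 + 4*2 + 7*5 + 1*4 = 54
Computing <v,v> = 1^2 + 2^2 + 5^2 + 4^2 = 46
Projection coefficient = 54/46 = 1.1739

1.1739


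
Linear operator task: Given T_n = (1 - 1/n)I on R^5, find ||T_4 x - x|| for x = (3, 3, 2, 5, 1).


T_4 x - x = (1 - 1/4)x - x = -x/4
||x|| = sqrt(48) = 6.9282
||T_4 x - x|| = ||x||/4 = 6.9282/4 = 1.7321

1.7321


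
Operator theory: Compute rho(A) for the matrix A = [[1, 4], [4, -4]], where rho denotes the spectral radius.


For a 2x2 matrix, eigenvalues satisfy lambda^2 - (trace)*lambda + det = 0
trace = 1 + -4 = -3
det = 1*-4 - 4*4 = -20
discriminant = (-3)^2 - 4*(-20) = 89
spectral radius = max |eigenvalue| = 6.2170

6.2170


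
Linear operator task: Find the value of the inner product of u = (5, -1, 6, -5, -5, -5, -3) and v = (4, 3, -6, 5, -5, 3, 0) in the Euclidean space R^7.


Computing the standard inner product <u, v> = sum u_i * v_i
= 5*4 + -1*3 + 6*-6 + -5*5 + -5*-5 + -5*3 + -3*0
= 20 + -3 + -36 + -25 + 25 + -15 + 0
= -34

-34


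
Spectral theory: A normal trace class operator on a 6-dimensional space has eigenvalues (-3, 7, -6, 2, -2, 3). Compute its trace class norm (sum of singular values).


For a normal operator, singular values equal |eigenvalues|.
Trace norm = sum |lambda_i| = 3 + 7 + 6 + 2 + 2 + 3
= 23

23


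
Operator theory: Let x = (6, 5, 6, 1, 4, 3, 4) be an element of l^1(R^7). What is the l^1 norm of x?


The l^1 norm equals the sum of absolute values of all components.
||x||_1 = 6 + 5 + 6 + 1 + 4 + 3 + 4
= 29

29.0000


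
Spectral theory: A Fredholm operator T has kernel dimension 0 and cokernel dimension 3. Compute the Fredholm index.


The Fredholm index is defined as ind(T) = dim(ker T) - dim(coker T)
= 0 - 3
= -3

-3


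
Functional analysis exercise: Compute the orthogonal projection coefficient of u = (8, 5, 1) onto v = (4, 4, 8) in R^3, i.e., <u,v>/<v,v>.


Computing <u,v> = 8*4 + 5*4 + 1*8 = 60
Computing <v,v> = 4^2 + 4^2 + 8^2 = 96
Projection coefficient = 60/96 = 0.6250

0.6250


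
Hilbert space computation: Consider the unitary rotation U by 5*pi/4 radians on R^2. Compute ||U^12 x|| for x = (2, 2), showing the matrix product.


U is a rotation by theta = 5*pi/4
U^12 = rotation by 12*theta = 60*pi/4 = 4*pi/4 (mod 2*pi)
cos(4*pi/4) = -1.0000, sin(4*pi/4) = 0.0000
U^12 x = (-1.0000 * 2 - 0.0000 * 2, 0.0000 * 2 + -1.0000 * 2)
= (-2.0000, -2.0000)
||U^12 x|| = sqrt((-2.0000)^2 + (-2.0000)^2) = sqrt(8.0000) = 2.8284

2.8284


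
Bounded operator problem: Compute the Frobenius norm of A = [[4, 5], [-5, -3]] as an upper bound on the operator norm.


||A||_F^2 = sum a_ij^2
= 4^2 + 5^2 + (-5)^2 + (-3)^2
= 16 + 25 + 25 + 9 = 75
||A||_F = sqrt(75) = 8.6603

8.6603


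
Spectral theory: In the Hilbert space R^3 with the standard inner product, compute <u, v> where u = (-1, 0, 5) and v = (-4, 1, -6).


Computing the standard inner product <u, v> = sum u_i * v_i
= -1*-4 + 0*1 + 5*-6
= 4 + 0 + -30
= -26

-26


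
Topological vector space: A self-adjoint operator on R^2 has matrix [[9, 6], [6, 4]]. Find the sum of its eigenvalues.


For a self-adjoint (symmetric) matrix, the eigenvalues are real.
The sum of eigenvalues equals the trace of the matrix.
trace = 9 + 4 = 13

13


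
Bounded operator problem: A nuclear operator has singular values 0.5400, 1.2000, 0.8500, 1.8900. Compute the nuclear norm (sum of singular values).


The nuclear norm is the sum of all singular values.
||T||_1 = 0.5400 + 1.2000 + 0.8500 + 1.8900
= 4.4800

4.4800


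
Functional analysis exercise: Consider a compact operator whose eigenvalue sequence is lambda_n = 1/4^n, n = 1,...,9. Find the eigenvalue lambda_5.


The eigenvalue formula gives lambda_5 = 1/4^5
= 1/1024
= 9.7656e-04

9.7656e-04


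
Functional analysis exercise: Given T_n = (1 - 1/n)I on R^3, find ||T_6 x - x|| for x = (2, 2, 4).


T_6 x - x = (1 - 1/6)x - x = -x/6
||x|| = sqrt(24) = 4.8990
||T_6 x - x|| = ||x||/6 = 4.8990/6 = 0.8165

0.8165


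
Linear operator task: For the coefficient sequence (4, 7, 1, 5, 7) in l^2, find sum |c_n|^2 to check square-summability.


sum |c_n|^2 = 4^2 + 7^2 + 1^2 + 5^2 + 7^2
= 16 + 49 + 1 + 25 + 49
= 140

140


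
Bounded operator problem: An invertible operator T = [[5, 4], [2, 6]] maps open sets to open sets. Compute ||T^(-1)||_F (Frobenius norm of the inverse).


det(T) = 5*6 - 4*2 = 22
T^(-1) = (1/22) * [[6, -4], [-2, 5]] = [[0.2727, -0.1818], [-0.0909, 0.2273]]
||T^(-1)||_F^2 = 0.2727^2 + (-0.1818)^2 + (-0.0909)^2 + 0.2273^2 = 0.1674
||T^(-1)||_F = sqrt(0.1674) = 0.4091

0.4091


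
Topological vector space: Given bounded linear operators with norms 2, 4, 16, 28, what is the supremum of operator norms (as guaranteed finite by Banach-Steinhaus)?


By the Uniform Boundedness Principle, the supremum of norms is finite.
sup_k ||T_k|| = max(2, 4, 16, 28) = 28

28


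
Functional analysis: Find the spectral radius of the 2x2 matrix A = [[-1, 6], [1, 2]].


For a 2x2 matrix, eigenvalues satisfy lambda^2 - (trace)*lambda + det = 0
trace = -1 + 2 = 1
det = -1*2 - 6*1 = -8
discriminant = 1^2 - 4*(-8) = 33
spectral radius = max |eigenvalue| = 3.3723

3.3723


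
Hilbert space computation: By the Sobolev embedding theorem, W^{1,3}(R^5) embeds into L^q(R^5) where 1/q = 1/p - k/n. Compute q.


Using the Sobolev embedding formula: 1/q = 1/p - k/n
1/q = 1/3 - 1/5 = 2/15
q = 1/(2/15) = 15/2 = 7.5000

7.5000


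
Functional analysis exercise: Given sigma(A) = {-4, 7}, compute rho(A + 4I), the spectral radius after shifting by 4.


Spectrum of A + 4I = {0, 11}
Spectral radius = max |lambda| over the shifted spectrum
= max(0, 11) = 11

11


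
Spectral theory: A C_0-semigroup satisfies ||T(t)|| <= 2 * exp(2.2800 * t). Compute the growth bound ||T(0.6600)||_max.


||T(0.6600)|| <= 2 * exp(2.2800 * 0.6600)
= 2 * exp(1.5048)
= 2 * 4.5033
= 9.0065

9.0065


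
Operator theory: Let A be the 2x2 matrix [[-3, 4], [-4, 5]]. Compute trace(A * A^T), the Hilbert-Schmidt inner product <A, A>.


trace(A * A^T) = sum of squares of all entries
= (-3)^2 + 4^2 + (-4)^2 + 5^2
= 9 + 16 + 16 + 25
= 66

66


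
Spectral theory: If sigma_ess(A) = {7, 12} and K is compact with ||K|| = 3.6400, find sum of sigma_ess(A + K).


By Weyl's theorem, the essential spectrum is invariant under compact perturbations.
sigma_ess(A + K) = sigma_ess(A) = {7, 12}
Sum = 7 + 12 = 19

19


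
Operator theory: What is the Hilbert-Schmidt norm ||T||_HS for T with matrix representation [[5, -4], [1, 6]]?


The Hilbert-Schmidt norm is sqrt(sum of squares of all entries).
Sum of squares = 5^2 + (-4)^2 + 1^2 + 6^2
= 25 + 16 + 1 + 36 = 78
||T||_HS = sqrt(78) = 8.8318

8.8318


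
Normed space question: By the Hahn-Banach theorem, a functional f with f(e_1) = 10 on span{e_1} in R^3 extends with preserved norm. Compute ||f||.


The norm of f is given by ||f|| = sup_{||x||=1} |f(x)|.
On span{e_1}, ||e_1|| = 1, so ||f|| = |f(e_1)| / ||e_1||
= |10| / 1 = 10.0000

10.0000


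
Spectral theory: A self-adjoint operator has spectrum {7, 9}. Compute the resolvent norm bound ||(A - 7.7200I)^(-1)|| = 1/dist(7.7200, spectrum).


dist(7.7200, {7, 9}) = min(|7.7200 - 7|, |7.7200 - 9|)
= min(0.7200, 1.2800) = 0.7200
Resolvent bound = 1/0.7200 = 1.3889

1.3889


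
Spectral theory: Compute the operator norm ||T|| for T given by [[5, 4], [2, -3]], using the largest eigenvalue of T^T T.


A^T A = [[29, 14], [14, 25]]
trace(A^T A) = 54, det(A^T A) = 529
discriminant = 54^2 - 4*529 = 800
Largest eigenvalue of A^T A = (trace + sqrt(disc))/2 = 41.1421
||T|| = sqrt(41.1421) = 6.4142

6.4142


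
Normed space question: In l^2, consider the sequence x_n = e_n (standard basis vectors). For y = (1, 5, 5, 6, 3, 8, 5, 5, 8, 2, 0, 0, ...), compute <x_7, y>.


x_7 = e_7 is the standard basis vector with 1 in position 7.
<x_7, y> = y_7 = 5
As n -> infinity, <x_n, y> -> 0, confirming weak convergence of (x_n) to 0.

5


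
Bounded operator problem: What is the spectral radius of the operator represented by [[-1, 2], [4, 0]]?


For a 2x2 matrix, eigenvalues satisfy lambda^2 - (trace)*lambda + det = 0
trace = -1 + 0 = -1
det = -1*0 - 2*4 = -8
discriminant = (-1)^2 - 4*(-8) = 33
spectral radius = max |eigenvalue| = 3.3723

3.3723


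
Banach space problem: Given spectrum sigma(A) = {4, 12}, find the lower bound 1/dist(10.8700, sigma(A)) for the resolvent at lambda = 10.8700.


dist(10.8700, {4, 12}) = min(|10.8700 - 4|, |10.8700 - 12|)
= min(6.8700, 1.1300) = 1.1300
Resolvent bound = 1/1.1300 = 0.8850

0.8850


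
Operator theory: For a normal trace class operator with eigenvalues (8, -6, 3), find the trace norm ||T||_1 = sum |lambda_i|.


For a normal operator, singular values equal |eigenvalues|.
Trace norm = sum |lambda_i| = 8 + 6 + 3
= 17

17


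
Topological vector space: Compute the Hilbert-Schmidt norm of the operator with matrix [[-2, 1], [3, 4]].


The Hilbert-Schmidt norm is sqrt(sum of squares of all entries).
Sum of squares = (-2)^2 + 1^2 + 3^2 + 4^2
= 4 + 1 + 9 + 16 = 30
||T||_HS = sqrt(30) = 5.4772

5.4772


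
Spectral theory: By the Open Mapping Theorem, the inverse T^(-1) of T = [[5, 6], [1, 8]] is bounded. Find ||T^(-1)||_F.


det(T) = 5*8 - 6*1 = 34
T^(-1) = (1/34) * [[8, -6], [-1, 5]] = [[0.2353, -0.1765], [-0.0294, 0.1471]]
||T^(-1)||_F^2 = 0.2353^2 + (-0.1765)^2 + (-0.0294)^2 + 0.1471^2 = 0.1090
||T^(-1)||_F = sqrt(0.1090) = 0.3301

0.3301


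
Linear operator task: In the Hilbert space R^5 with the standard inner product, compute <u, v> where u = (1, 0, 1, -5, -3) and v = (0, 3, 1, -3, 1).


Computing the standard inner product <u, v> = sum u_i * v_i
= 1*0 + 0*3 + 1*1 + -5*-3 + -3*1
= 0 + 0 + 1 + 15 + -3
= 13

13


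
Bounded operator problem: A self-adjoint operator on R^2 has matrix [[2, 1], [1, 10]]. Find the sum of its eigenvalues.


For a self-adjoint (symmetric) matrix, the eigenvalues are real.
The sum of eigenvalues equals the trace of the matrix.
trace = 2 + 10 = 12

12


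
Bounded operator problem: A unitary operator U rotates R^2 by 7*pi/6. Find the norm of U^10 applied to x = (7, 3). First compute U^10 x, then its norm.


U is a rotation by theta = 7*pi/6
U^10 = rotation by 10*theta = 70*pi/6 = 10*pi/6 (mod 2*pi)
cos(10*pi/6) = 0.5000, sin(10*pi/6) = -0.8660
U^10 x = (0.5000 * 7 - -0.8660 * 3, -0.8660 * 7 + 0.5000 * 3)
= (6.0981, -4.5622)
||U^10 x|| = sqrt(6.0981^2 + (-4.5622)^2) = sqrt(58.0000) = 7.6158

7.6158


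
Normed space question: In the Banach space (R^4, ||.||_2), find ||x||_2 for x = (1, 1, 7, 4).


The l^2 norm = (sum |x_i|^2)^(1/2)
Sum of 2th powers = 1 + 1 + 49 + 16 = 67
||x||_2 = (67)^(1/2) = 8.1854

8.1854


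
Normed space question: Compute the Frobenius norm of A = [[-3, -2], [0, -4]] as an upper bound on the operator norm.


||A||_F^2 = sum a_ij^2
= (-3)^2 + (-2)^2 + 0^2 + (-4)^2
= 9 + 4 + 0 + 16 = 29
||A||_F = sqrt(29) = 5.3852

5.3852


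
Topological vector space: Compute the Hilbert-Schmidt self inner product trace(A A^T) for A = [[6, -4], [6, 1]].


trace(A * A^T) = sum of squares of all entries
= 6^2 + (-4)^2 + 6^2 + 1^2
= 36 + 16 + 36 + 1
= 89

89


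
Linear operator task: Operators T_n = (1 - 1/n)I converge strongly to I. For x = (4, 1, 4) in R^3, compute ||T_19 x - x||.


T_19 x - x = (1 - 1/19)x - x = -x/19
||x|| = sqrt(33) = 5.7446
||T_19 x - x|| = ||x||/19 = 5.7446/19 = 0.3023

0.3023
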